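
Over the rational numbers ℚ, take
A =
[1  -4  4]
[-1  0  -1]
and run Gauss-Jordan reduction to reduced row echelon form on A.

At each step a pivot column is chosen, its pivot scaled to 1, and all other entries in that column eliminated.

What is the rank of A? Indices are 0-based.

pivot(0,0)=1: scale R0 → (1, -4, 4)
  clear (1,0): R1 −= (-1)R0 → (0, -4, 3)
pivot(1,1)=-4: scale R1 → (0, 1, -3/4)
  clear (0,1): R0 −= (-4)R1 → (1, 0, 1)

rank = 2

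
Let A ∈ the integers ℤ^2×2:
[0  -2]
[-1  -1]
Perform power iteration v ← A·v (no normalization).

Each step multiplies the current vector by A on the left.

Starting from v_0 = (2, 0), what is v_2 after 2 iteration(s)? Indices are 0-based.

v_0 = (2, 0).
v_1 = A·v_0 = (0, -2).
v_2 = A·v_1 = (4, 2).

v_2 = (4, 2)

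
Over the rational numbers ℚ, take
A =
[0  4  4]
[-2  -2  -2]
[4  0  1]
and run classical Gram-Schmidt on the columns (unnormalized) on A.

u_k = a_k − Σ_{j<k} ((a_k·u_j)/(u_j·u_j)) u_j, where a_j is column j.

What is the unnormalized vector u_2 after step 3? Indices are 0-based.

Step 1: u_0 = a_0 = (0, -2, 4).
Step 2: u_1 = a_1 − (1/5)·u_0 = (4, -8/5, -4/5).
Step 3: u_2 = a_2 − (2/5)·u_0 − (23/24)·u_1 = (1/6, 1/3, 1/6).

u_2 = (1/6, 1/3, 1/6)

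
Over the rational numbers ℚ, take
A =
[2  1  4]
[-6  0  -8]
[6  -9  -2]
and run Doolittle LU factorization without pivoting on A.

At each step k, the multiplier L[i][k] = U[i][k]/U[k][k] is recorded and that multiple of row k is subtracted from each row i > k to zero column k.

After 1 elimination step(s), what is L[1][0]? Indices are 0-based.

Step 1: pivot at (0,0) is 2.
  row1 ← row1 − (-3)·row0  ⇒  L[1][0]=-3, U row1=(0, 3, 4)
  row2 ← row2 − (3)·row0  ⇒  L[2][0]=3, U row2=(0, -12, -14)

L[1][0] = -3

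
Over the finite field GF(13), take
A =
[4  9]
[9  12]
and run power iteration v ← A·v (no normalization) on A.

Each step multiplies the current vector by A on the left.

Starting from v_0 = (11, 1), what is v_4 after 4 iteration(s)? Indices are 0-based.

v_0 = (11, 1).
v_1 = A·v_0 = (1, 7).
v_2 = A·v_1 = (2, 2).
v_3 = A·v_2 = (0, 3).
v_4 = A·v_3 = (1, 10).

v_4 = (1, 10)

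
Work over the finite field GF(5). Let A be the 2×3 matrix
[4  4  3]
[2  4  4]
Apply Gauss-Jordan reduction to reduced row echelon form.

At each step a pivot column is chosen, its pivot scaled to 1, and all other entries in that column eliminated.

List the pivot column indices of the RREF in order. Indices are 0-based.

pivot columns: 0, 1

pivot(0,0)=4: scale R0 → (1, 1, 2)
  clear (1,0): R1 −= (2)R0 → (0, 2, 0)
pivot(1,1)=2: scale R1 → (0, 1, 0)
  clear (0,1): R0 −= (1)R1 → (1, 0, 2)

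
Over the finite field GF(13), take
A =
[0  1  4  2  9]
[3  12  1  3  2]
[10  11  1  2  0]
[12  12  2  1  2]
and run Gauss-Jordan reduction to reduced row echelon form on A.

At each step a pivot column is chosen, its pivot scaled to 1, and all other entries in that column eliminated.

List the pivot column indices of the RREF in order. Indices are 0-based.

pivot(0,0): swap R0↔R1
pivot(0,0)=3: scale R0 → (1, 4, 9, 1, 5)
  clear (2,0): R2 −= (10)R0 → (0, 10, 2, 5, 2)
  clear (3,0): R3 −= (12)R0 → (0, 3, 11, 2, 7)
pivot(1,1)=1: scale R1 → (0, 1, 4, 2, 9)
  clear (0,1): R0 −= (4)R1 → (1, 0, 6, 6, 8)
  clear (2,1): R2 −= (10)R1 → (0, 0, 1, 11, 3)
  clear (3,1): R3 −= (3)R1 → (0, 0, 12, 9, 6)
pivot(2,2)=1: scale R2 → (0, 0, 1, 11, 3)
  clear (0,2): R0 −= (6)R2 → (1, 0, 0, 5, 3)
  clear (1,2): R1 −= (4)R2 → (0, 1, 0, 10, 10)
  clear (3,2): R3 −= (12)R2 → (0, 0, 0, 7, 9)
pivot(3,3)=7: scale R3 → (0, 0, 0, 1, 5)
  clear (0,3): R0 −= (5)R3 → (1, 0, 0, 0, 4)
  clear (1,3): R1 −= (10)R3 → (0, 1, 0, 0, 12)
  clear (2,3): R2 −= (11)R3 → (0, 0, 1, 0, 0)

pivot columns: 0, 1, 2, 3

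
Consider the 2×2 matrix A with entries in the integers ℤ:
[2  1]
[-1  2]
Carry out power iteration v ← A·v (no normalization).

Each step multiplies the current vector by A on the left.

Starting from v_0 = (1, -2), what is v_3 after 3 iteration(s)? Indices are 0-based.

v_0 = (1, -2).
v_1 = A·v_0 = (0, -5).
v_2 = A·v_1 = (-5, -10).
v_3 = A·v_2 = (-20, -15).

v_3 = (-20, -15)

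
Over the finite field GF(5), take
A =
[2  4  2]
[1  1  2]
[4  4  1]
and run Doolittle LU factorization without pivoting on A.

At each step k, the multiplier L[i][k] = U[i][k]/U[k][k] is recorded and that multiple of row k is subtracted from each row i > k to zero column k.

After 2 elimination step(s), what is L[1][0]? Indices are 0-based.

[col 0] pivot 2
  R1 -= 3*R0 → (0, 4, 1)  (L[1][0] := 3)
  R2 -= 2*R0 → (0, 1, 2)  (L[2][0] := 2)
[col 1] pivot 4
  R2 -= 4*R1 → (0, 0, 3)  (L[2][1] := 4)

L[1][0] = 3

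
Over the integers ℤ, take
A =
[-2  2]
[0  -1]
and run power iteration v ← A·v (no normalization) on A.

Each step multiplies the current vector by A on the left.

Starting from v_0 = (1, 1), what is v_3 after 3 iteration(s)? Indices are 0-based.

v_0 = (1, 1).
v_1 = A·v_0 = (0, -1).
v_2 = A·v_1 = (-2, 1).
v_3 = A·v_2 = (6, -1).

v_3 = (6, -1)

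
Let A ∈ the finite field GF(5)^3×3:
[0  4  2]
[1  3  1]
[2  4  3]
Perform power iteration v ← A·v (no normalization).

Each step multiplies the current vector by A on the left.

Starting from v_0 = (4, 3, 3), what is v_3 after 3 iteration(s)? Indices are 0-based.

v_0 = (4, 3, 3).
v_1 = A·v_0 = (3, 1, 4).
v_2 = A·v_1 = (2, 0, 2).
v_3 = A·v_2 = (4, 4, 0).

v_3 = (4, 4, 0)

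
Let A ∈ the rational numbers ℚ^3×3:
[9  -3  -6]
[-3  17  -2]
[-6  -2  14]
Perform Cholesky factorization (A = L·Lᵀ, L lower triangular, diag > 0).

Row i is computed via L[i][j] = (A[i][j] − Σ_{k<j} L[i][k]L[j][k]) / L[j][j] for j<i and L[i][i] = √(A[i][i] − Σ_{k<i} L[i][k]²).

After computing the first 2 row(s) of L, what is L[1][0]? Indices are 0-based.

Step 1: L[0][0] = √(9) = 3.
  L[1][0] = (-3) / L[0][0] = -1.
Step 2: L[1][1] = √(16) = 4.

L[1][0] = -1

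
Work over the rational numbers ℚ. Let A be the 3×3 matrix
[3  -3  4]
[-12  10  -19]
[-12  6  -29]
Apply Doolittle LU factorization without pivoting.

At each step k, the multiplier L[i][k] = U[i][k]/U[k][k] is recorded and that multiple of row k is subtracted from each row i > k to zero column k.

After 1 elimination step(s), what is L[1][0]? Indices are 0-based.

Step 1: pivot at (0,0) is 3.
  row1 ← row1 − (-4)·row0  ⇒  L[1][0]=-4, U row1=(0, -2, -3)
  row2 ← row2 − (-4)·row0  ⇒  L[2][0]=-4, U row2=(0, -6, -13)

L[1][0] = -4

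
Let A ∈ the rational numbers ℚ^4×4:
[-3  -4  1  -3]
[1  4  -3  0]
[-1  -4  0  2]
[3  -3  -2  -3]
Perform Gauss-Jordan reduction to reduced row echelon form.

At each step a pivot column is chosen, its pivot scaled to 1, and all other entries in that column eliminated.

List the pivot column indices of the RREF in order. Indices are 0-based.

pivot columns: 0, 1, 2, 3

pivot(0,0)=-3: scale R0 → (1, 4/3, -1/3, 1)
  clear (1,0): R1 −= (1)R0 → (0, 8/3, -8/3, -1)
  clear (2,0): R2 −= (-1)R0 → (0, -8/3, -1/3, 3)
  clear (3,0): R3 −= (3)R0 → (0, -7, -1, -6)
pivot(1,1)=8/3: scale R1 → (0, 1, -1, -3/8)
  clear (0,1): R0 −= (4/3)R1 → (1, 0, 1, 3/2)
  clear (2,1): R2 −= (-8/3)R1 → (0, 0, -3, 2)
  clear (3,1): R3 −= (-7)R1 → (0, 0, -8, -69/8)
pivot(2,2)=-3: scale R2 → (0, 0, 1, -2/3)
  clear (0,2): R0 −= (1)R2 → (1, 0, 0, 13/6)
  clear (1,2): R1 −= (-1)R2 → (0, 1, 0, -25/24)
  clear (3,2): R3 −= (-8)R2 → (0, 0, 0, -335/24)
pivot(3,3)=-335/24: scale R3 → (0, 0, 0, 1)
  clear (0,3): R0 −= (13/6)R3 → (1, 0, 0, 0)
  clear (1,3): R1 −= (-25/24)R3 → (0, 1, 0, 0)
  clear (2,3): R2 −= (-2/3)R3 → (0, 0, 1, 0)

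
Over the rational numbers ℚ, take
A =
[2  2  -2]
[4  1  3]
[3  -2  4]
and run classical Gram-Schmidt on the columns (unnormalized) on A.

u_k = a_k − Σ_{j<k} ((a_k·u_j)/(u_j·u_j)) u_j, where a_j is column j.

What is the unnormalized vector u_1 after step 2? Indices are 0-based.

Step 1: u_0 = a_0 = (2, 4, 3).
Step 2: u_1 = a_1 − (2/29)·u_0 = (54/29, 21/29, -64/29).

u_1 = (54/29, 21/29, -64/29)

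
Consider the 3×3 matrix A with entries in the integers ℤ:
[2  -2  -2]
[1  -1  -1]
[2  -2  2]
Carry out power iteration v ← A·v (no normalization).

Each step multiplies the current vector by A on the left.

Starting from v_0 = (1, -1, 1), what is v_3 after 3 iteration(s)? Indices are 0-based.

v_3 = (-38, -19, 18)

v_0 = (1, -1, 1).
v_1 = A·v_0 = (2, 1, 6).
v_2 = A·v_1 = (-10, -5, 14).
v_3 = A·v_2 = (-38, -19, 18).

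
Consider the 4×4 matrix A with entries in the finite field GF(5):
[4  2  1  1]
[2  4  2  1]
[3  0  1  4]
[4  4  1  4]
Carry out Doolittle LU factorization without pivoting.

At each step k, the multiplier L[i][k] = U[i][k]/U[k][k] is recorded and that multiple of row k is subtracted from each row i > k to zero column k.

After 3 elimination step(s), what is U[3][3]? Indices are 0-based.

Step 1: pivot at (0,0) is 4.
  row1 ← row1 − (3)·row0  ⇒  L[1][0]=3, U row1=(0, 3, 4, 3)
  row2 ← row2 − (2)·row0  ⇒  L[2][0]=2, U row2=(0, 1, 4, 2)
  row3 ← row3 − (1)·row0  ⇒  L[3][0]=1, U row3=(0, 2, 0, 3)
Step 2: pivot at (1,1) is 3.
  row2 ← row2 − (2)·row1  ⇒  L[2][1]=2, U row2=(0, 0, 1, 1)
  row3 ← row3 − (4)·row1  ⇒  L[3][1]=4, U row3=(0, 0, 4, 1)
Step 3: pivot at (2,2) is 1.
  row3 ← row3 − (4)·row2  ⇒  L[3][2]=4, U row3=(0, 0, 0, 2)

U[3][3] = 2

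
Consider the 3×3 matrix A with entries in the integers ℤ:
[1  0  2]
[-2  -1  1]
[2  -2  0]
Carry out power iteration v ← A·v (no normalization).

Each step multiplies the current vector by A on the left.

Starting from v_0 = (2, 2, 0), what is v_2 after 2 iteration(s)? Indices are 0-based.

v_2 = (2, 2, 16)

v_0 = (2, 2, 0).
v_1 = A·v_0 = (2, -6, 0).
v_2 = A·v_1 = (2, 2, 16).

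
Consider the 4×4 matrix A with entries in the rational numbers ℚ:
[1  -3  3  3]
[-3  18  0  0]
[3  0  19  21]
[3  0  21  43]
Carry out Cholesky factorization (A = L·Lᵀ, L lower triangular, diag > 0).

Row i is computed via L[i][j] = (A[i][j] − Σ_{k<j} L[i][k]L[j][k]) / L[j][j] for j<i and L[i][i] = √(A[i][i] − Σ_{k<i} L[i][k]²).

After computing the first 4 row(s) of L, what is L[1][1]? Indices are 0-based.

Step 1: L[0][0] = √(1) = 1.
  L[1][0] = (-3) / L[0][0] = -3.
Step 2: L[1][1] = √(9) = 3.
  L[2][0] = (3) / L[0][0] = 3.
  L[2][1] = (9) / L[1][1] = 3.
Step 3: L[2][2] = √(1) = 1.
  L[3][0] = (3) / L[0][0] = 3.
  L[3][1] = (9) / L[1][1] = 3.
  L[3][2] = (3) / L[2][2] = 3.
Step 4: L[3][3] = √(16) = 4.

L[1][1] = 3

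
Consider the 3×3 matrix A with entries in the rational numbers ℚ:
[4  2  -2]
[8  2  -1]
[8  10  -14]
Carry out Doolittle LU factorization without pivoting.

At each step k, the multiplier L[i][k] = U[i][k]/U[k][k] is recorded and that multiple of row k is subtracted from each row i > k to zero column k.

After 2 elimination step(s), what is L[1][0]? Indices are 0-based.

L[1][0] = 2

Step 1: pivot at (0,0) is 4.
  row1 ← row1 − (2)·row0  ⇒  L[1][0]=2, U row1=(0, -2, 3)
  row2 ← row2 − (2)·row0  ⇒  L[2][0]=2, U row2=(0, 6, -10)
Step 2: pivot at (1,1) is -2.
  row2 ← row2 − (-3)·row1  ⇒  L[2][1]=-3, U row2=(0, 0, -1)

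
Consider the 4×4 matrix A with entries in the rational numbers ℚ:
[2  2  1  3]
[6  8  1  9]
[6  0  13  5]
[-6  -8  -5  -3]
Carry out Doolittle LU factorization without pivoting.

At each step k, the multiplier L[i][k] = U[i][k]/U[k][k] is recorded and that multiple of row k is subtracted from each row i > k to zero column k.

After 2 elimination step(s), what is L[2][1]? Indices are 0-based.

k=0: U[0][0]=2
  eliminate (1,0): mult=3, new row 1: (0, 2, -2, 0); set L[1][0]=3
  eliminate (2,0): mult=3, new row 2: (0, -6, 10, -4); set L[2][0]=3
  eliminate (3,0): mult=-3, new row 3: (0, -2, -2, 6); set L[3][0]=-3
k=1: U[1][1]=2
  eliminate (2,1): mult=-3, new row 2: (0, 0, 4, -4); set L[2][1]=-3
  eliminate (3,1): mult=-1, new row 3: (0, 0, -4, 6); set L[3][1]=-1

L[2][1] = -3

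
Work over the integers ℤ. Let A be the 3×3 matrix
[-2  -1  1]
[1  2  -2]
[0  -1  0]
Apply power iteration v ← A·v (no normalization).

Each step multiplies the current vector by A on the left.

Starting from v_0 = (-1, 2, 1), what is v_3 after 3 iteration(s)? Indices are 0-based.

v_0 = (-1, 2, 1).
v_1 = A·v_0 = (1, 1, -2).
v_2 = A·v_1 = (-5, 7, -1).
v_3 = A·v_2 = (2, 11, -7).

v_3 = (2, 11, -7)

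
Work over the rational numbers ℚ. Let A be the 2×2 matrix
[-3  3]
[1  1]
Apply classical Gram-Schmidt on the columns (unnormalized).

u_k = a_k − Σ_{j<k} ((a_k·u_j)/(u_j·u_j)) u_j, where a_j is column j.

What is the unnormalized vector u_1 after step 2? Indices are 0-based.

u_1 = (3/5, 9/5)

Step 1: u_0 = a_0 = (-3, 1).
Step 2: u_1 = a_1 − (-4/5)·u_0 = (3/5, 9/5).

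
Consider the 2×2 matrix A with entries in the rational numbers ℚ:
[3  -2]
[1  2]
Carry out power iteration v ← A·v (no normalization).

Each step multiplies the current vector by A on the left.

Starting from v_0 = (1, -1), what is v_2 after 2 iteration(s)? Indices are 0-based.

v_0 = (1, -1).
v_1 = A·v_0 = (5, -1).
v_2 = A·v_1 = (17, 3).

v_2 = (17, 3)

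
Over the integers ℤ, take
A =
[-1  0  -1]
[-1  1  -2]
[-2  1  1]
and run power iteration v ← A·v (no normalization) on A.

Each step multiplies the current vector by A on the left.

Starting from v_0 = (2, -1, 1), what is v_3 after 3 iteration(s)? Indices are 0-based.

v_0 = (2, -1, 1).
v_1 = A·v_0 = (-3, -5, -4).
v_2 = A·v_1 = (7, 6, -3).
v_3 = A·v_2 = (-4, 5, -11).

v_3 = (-4, 5, -11)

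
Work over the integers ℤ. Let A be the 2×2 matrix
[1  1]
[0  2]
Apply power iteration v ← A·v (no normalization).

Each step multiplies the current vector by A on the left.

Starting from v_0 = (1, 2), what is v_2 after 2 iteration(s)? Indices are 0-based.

v_0 = (1, 2).
v_1 = A·v_0 = (3, 4).
v_2 = A·v_1 = (7, 8).

v_2 = (7, 8)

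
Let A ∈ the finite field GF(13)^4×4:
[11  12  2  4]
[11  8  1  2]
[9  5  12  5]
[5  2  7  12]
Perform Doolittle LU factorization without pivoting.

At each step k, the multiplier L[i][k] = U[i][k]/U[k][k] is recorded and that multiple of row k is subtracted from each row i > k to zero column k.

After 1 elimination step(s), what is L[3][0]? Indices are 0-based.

L[3][0] = 4

[col 0] pivot 11
  R1 -= 1*R0 → (0, 9, 12, 11)  (L[1][0] := 1)
  R2 -= 2*R0 → (0, 7, 8, 10)  (L[2][0] := 2)
  R3 -= 4*R0 → (0, 6, 12, 9)  (L[3][0] := 4)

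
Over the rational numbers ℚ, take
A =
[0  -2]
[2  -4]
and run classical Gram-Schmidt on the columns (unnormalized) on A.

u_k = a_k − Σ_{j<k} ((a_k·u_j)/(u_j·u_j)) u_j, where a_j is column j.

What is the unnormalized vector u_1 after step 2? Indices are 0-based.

Step 1: u_0 = a_0 = (0, 2).
Step 2: u_1 = a_1 − (-2)·u_0 = (-2, 0).

u_1 = (-2, 0)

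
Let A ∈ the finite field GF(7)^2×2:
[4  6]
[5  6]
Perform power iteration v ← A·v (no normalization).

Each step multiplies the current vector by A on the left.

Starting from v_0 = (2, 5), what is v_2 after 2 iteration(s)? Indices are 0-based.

v_2 = (0, 3)

v_0 = (2, 5).
v_1 = A·v_0 = (3, 5).
v_2 = A·v_1 = (0, 3).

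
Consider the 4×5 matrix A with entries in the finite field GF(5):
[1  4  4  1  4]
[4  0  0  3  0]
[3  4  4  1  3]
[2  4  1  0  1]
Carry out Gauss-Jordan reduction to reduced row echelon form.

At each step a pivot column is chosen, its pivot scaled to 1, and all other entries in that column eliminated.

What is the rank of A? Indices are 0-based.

rank = 4

pivot(0,0)=1: scale R0 → (1, 4, 4, 1, 4)
  clear (1,0): R1 −= (4)R0 → (0, 4, 4, 4, 4)
  clear (2,0): R2 −= (3)R0 → (0, 2, 2, 3, 1)
  clear (3,0): R3 −= (2)R0 → (0, 1, 3, 3, 3)
pivot(1,1)=4: scale R1 → (0, 1, 1, 1, 1)
  clear (0,1): R0 −= (4)R1 → (1, 0, 0, 2, 0)
  clear (2,1): R2 −= (2)R1 → (0, 0, 0, 1, 4)
  clear (3,1): R3 −= (1)R1 → (0, 0, 2, 2, 2)
pivot(2,2): swap R2↔R3
pivot(2,2)=2: scale R2 → (0, 0, 1, 1, 1)
  clear (1,2): R1 −= (1)R2 → (0, 1, 0, 0, 0)
pivot(3,3)=1: scale R3 → (0, 0, 0, 1, 4)
  clear (0,3): R0 −= (2)R3 → (1, 0, 0, 0, 2)
  clear (2,3): R2 −= (1)R3 → (0, 0, 1, 0, 2)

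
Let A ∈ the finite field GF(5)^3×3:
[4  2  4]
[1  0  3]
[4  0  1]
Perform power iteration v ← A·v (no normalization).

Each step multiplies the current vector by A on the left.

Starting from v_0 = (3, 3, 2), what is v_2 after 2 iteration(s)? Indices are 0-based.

v_2 = (3, 3, 3)

v_0 = (3, 3, 2).
v_1 = A·v_0 = (1, 4, 4).
v_2 = A·v_1 = (3, 3, 3).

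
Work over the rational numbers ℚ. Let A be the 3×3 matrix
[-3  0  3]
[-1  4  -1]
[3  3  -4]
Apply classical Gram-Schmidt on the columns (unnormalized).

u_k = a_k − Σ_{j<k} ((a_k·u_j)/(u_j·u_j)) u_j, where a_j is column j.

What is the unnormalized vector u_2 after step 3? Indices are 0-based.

Step 1: u_0 = a_0 = (-3, -1, 3).
Step 2: u_1 = a_1 − (5/19)·u_0 = (15/19, 81/19, 42/19).
Step 3: u_2 = a_2 − (-20/19)·u_0 − (-34/75)·u_1 = (1/5, -3/25, 4/25).

u_2 = (1/5, -3/25, 4/25)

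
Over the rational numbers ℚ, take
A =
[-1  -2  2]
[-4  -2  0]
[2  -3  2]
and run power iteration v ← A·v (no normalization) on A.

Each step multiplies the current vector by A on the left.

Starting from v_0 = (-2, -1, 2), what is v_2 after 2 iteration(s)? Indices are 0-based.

v_0 = (-2, -1, 2).
v_1 = A·v_0 = (8, 10, 3).
v_2 = A·v_1 = (-22, -52, -8).

v_2 = (-22, -52, -8)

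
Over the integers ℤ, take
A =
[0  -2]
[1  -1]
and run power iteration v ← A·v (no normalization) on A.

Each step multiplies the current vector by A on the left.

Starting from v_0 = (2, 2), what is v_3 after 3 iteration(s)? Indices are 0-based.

v_3 = (8, 4)

v_0 = (2, 2).
v_1 = A·v_0 = (-4, 0).
v_2 = A·v_1 = (0, -4).
v_3 = A·v_2 = (8, 4).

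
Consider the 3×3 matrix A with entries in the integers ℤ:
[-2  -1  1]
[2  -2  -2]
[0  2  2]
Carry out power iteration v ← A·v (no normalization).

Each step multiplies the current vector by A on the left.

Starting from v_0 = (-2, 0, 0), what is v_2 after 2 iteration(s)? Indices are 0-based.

v_0 = (-2, 0, 0).
v_1 = A·v_0 = (4, -4, 0).
v_2 = A·v_1 = (-4, 16, -8).

v_2 = (-4, 16, -8)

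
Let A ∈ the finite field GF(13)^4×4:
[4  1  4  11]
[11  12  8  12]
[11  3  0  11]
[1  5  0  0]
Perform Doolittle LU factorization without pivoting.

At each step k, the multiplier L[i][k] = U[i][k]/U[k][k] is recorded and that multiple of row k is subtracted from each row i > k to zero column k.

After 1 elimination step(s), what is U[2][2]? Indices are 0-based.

U[2][2] = 2

Step 1: pivot at (0,0) is 4.
  row1 ← row1 − (6)·row0  ⇒  L[1][0]=6, U row1=(0, 6, 10, 11)
  row2 ← row2 − (6)·row0  ⇒  L[2][0]=6, U row2=(0, 10, 2, 10)
  row3 ← row3 − (10)·row0  ⇒  L[3][0]=10, U row3=(0, 8, 12, 7)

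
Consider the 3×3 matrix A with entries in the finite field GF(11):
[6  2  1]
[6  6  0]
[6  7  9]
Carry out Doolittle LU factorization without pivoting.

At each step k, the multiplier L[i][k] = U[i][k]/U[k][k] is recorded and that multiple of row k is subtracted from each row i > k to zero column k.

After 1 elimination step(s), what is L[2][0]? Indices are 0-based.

L[2][0] = 1

Step 1: pivot at (0,0) is 6.
  row1 ← row1 − (1)·row0  ⇒  L[1][0]=1, U row1=(0, 4, 10)
  row2 ← row2 − (1)·row0  ⇒  L[2][0]=1, U row2=(0, 5, 8)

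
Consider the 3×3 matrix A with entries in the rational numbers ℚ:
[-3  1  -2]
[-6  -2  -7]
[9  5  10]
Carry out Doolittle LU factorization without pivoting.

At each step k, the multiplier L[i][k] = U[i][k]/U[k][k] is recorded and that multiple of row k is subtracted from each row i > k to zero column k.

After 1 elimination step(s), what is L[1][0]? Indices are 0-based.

L[1][0] = 2

Step 1: pivot at (0,0) is -3.
  row1 ← row1 − (2)·row0  ⇒  L[1][0]=2, U row1=(0, -4, -3)
  row2 ← row2 − (-3)·row0  ⇒  L[2][0]=-3, U row2=(0, 8, 4)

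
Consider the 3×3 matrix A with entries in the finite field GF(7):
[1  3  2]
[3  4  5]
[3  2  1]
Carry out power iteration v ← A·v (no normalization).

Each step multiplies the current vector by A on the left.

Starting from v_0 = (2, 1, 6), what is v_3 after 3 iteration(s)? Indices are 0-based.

v_0 = (2, 1, 6).
v_1 = A·v_0 = (3, 5, 0).
v_2 = A·v_1 = (4, 1, 5).
v_3 = A·v_2 = (3, 6, 5).

v_3 = (3, 6, 5)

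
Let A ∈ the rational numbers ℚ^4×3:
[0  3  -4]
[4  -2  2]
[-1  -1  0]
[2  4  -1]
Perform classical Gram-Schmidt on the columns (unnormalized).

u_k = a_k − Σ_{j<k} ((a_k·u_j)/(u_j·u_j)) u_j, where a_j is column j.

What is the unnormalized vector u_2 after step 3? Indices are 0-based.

u_2 = (-1238/629, -394/629, -226/629, 675/629)

Step 1: u_0 = a_0 = (0, 4, -1, 2).
Step 2: u_1 = a_1 − (1/21)·u_0 = (3, -46/21, -20/21, 82/21).
Step 3: u_2 = a_2 − (2/7)·u_0 − (-426/629)·u_1 = (-1238/629, -394/629, -226/629, 675/629).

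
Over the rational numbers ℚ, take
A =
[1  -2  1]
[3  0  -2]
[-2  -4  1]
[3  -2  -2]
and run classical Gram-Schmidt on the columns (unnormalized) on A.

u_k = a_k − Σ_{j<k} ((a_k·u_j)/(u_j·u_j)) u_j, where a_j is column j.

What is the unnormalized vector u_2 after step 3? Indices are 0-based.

u_2 = (193/138, -7/23, -32/69, -65/138)

Step 1: u_0 = a_0 = (1, 3, -2, 3).
Step 2: u_1 = a_1 − (0)·u_0 = (-2, 0, -4, -2).
Step 3: u_2 = a_2 − (-13/23)·u_0 − (-1/12)·u_1 = (193/138, -7/23, -32/69, -65/138).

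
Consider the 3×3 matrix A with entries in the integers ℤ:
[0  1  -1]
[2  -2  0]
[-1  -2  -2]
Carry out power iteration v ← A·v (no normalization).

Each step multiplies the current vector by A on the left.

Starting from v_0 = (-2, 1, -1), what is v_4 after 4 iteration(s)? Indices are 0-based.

v_0 = (-2, 1, -1).
v_1 = A·v_0 = (2, -6, 2).
v_2 = A·v_1 = (-8, 16, 6).
v_3 = A·v_2 = (10, -48, -36).
v_4 = A·v_3 = (-12, 116, 158).

v_4 = (-12, 116, 158)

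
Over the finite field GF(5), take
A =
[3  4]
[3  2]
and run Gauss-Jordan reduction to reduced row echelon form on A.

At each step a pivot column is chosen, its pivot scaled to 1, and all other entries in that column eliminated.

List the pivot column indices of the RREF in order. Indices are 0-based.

pivot columns: 0, 1

[1] R0 /= 3  ⇒  (1, 3)
     R1 -= 3·R0  ⇒  (0, 3)
[2] R1 /= 3  ⇒  (0, 1)
     R0 -= 3·R1  ⇒  (1, 0)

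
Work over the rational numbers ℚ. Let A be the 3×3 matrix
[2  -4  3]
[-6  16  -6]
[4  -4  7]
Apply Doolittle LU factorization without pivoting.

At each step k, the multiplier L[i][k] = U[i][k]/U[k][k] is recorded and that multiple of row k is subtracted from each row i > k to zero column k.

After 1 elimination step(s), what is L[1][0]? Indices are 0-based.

L[1][0] = -3

Step 1: pivot at (0,0) is 2.
  row1 ← row1 − (-3)·row0  ⇒  L[1][0]=-3, U row1=(0, 4, 3)
  row2 ← row2 − (2)·row0  ⇒  L[2][0]=2, U row2=(0, 4, 1)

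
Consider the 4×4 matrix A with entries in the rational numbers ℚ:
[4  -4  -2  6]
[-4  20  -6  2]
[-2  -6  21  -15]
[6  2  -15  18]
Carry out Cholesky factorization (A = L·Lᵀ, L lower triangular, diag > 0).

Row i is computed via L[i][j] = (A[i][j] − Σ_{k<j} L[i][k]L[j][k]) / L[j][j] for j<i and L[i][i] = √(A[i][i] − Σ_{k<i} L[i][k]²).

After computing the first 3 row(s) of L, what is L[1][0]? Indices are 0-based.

Step 1: L[0][0] = √(4) = 2.
  L[1][0] = (-4) / L[0][0] = -2.
Step 2: L[1][1] = √(16) = 4.
  L[2][0] = (-2) / L[0][0] = -1.
  L[2][1] = (-8) / L[1][1] = -2.
Step 3: L[2][2] = √(16) = 4.

L[1][0] = -2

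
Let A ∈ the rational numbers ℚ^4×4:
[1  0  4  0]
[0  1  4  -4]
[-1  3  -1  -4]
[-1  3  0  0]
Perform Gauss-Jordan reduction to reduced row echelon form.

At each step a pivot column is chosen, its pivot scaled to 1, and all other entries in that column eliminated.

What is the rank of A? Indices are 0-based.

step 1: normalize row 0 (÷1) = (1, 0, 4, 0)
  row 2: subtract -1×row0 = (0, 3, 3, -4)
  row 3: subtract -1×row0 = (0, 3, 4, 0)
step 2: normalize row 1 (÷1) = (0, 1, 4, -4)
  row 2: subtract 3×row1 = (0, 0, -9, 8)
  row 3: subtract 3×row1 = (0, 0, -8, 12)
step 3: normalize row 2 (÷-9) = (0, 0, 1, -8/9)
  row 0: subtract 4×row2 = (1, 0, 0, 32/9)
  row 1: subtract 4×row2 = (0, 1, 0, -4/9)
  row 3: subtract -8×row2 = (0, 0, 0, 44/9)
step 4: normalize row 3 (÷44/9) = (0, 0, 0, 1)
  row 0: subtract 32/9×row3 = (1, 0, 0, 0)
  row 1: subtract -4/9×row3 = (0, 1, 0, 0)
  row 2: subtract -8/9×row3 = (0, 0, 1, 0)

rank = 4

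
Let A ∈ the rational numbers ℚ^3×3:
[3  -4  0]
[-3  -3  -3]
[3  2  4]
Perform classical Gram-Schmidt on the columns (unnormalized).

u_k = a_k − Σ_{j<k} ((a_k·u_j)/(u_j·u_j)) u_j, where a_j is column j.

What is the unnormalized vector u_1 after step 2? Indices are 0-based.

Step 1: u_0 = a_0 = (3, -3, 3).
Step 2: u_1 = a_1 − (1/9)·u_0 = (-13/3, -8/3, 5/3).

u_1 = (-13/3, -8/3, 5/3)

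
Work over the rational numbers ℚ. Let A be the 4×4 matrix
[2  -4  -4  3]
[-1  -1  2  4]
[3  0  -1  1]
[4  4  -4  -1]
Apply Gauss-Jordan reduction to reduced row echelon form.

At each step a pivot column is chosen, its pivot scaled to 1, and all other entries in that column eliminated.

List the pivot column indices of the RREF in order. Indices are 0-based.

pivot columns: 0, 1, 2, 3

pivot(0,0)=2: scale R0 → (1, -2, -2, 3/2)
  clear (1,0): R1 −= (-1)R0 → (0, -3, 0, 11/2)
  clear (2,0): R2 −= (3)R0 → (0, 6, 5, -7/2)
  clear (3,0): R3 −= (4)R0 → (0, 12, 4, -7)
pivot(1,1)=-3: scale R1 → (0, 1, 0, -11/6)
  clear (0,1): R0 −= (-2)R1 → (1, 0, -2, -13/6)
  clear (2,1): R2 −= (6)R1 → (0, 0, 5, 15/2)
  clear (3,1): R3 −= (12)R1 → (0, 0, 4, 15)
pivot(2,2)=5: scale R2 → (0, 0, 1, 3/2)
  clear (0,2): R0 −= (-2)R2 → (1, 0, 0, 5/6)
  clear (3,2): R3 −= (4)R2 → (0, 0, 0, 9)
pivot(3,3)=9: scale R3 → (0, 0, 0, 1)
  clear (0,3): R0 −= (5/6)R3 → (1, 0, 0, 0)
  clear (1,3): R1 −= (-11/6)R3 → (0, 1, 0, 0)
  clear (2,3): R2 −= (3/2)R3 → (0, 0, 1, 0)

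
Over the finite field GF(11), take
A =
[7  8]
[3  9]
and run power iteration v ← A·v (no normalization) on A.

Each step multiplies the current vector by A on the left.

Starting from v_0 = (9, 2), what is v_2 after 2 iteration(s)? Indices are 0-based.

v_0 = (9, 2).
v_1 = A·v_0 = (2, 1).
v_2 = A·v_1 = (0, 4).

v_2 = (0, 4)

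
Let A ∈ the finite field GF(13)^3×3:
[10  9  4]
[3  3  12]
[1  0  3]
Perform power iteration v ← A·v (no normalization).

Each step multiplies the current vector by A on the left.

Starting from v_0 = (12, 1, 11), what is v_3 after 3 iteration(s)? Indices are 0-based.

v_0 = (12, 1, 11).
v_1 = A·v_0 = (4, 2, 6).
v_2 = A·v_1 = (4, 12, 9).
v_3 = A·v_2 = (2, 0, 5).

v_3 = (2, 0, 5)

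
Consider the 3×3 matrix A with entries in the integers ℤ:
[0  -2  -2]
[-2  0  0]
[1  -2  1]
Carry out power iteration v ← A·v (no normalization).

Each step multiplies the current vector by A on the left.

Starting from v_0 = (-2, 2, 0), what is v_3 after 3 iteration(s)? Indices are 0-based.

v_0 = (-2, 2, 0).
v_1 = A·v_0 = (-4, 4, -6).
v_2 = A·v_1 = (4, 8, -18).
v_3 = A·v_2 = (20, -8, -30).

v_3 = (20, -8, -30)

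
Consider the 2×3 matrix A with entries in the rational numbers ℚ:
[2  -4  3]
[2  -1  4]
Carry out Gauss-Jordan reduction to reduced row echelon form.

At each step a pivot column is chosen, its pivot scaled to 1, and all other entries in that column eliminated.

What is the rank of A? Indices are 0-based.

pivot(0,0)=2: scale R0 → (1, -2, 3/2)
  clear (1,0): R1 −= (2)R0 → (0, 3, 1)
pivot(1,1)=3: scale R1 → (0, 1, 1/3)
  clear (0,1): R0 −= (-2)R1 → (1, 0, 13/6)

rank = 2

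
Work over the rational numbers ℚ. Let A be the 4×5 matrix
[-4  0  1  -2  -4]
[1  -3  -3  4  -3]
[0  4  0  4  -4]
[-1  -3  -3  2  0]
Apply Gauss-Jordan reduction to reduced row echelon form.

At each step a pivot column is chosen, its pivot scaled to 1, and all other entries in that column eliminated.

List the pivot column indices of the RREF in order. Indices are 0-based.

pivot columns: 0, 1, 2, 3

pivot(0,0)=-4: scale R0 → (1, 0, -1/4, 1/2, 1)
  clear (1,0): R1 −= (1)R0 → (0, -3, -11/4, 7/2, -4)
  clear (3,0): R3 −= (-1)R0 → (0, -3, -13/4, 5/2, 1)
pivot(1,1)=-3: scale R1 → (0, 1, 11/12, -7/6, 4/3)
  clear (2,1): R2 −= (4)R1 → (0, 0, -11/3, 26/3, -28/3)
  clear (3,1): R3 −= (-3)R1 → (0, 0, -1/2, -1, 5)
pivot(2,2)=-11/3: scale R2 → (0, 0, 1, -26/11, 28/11)
  clear (0,2): R0 −= (-1/4)R2 → (1, 0, 0, -1/11, 18/11)
  clear (1,2): R1 −= (11/12)R2 → (0, 1, 0, 1, -1)
  clear (3,2): R3 −= (-1/2)R2 → (0, 0, 0, -24/11, 69/11)
pivot(3,3)=-24/11: scale R3 → (0, 0, 0, 1, -23/8)
  clear (0,3): R0 −= (-1/11)R3 → (1, 0, 0, 0, 11/8)
  clear (1,3): R1 −= (1)R3 → (0, 1, 0, 0, 15/8)
  clear (2,3): R2 −= (-26/11)R3 → (0, 0, 1, 0, -17/4)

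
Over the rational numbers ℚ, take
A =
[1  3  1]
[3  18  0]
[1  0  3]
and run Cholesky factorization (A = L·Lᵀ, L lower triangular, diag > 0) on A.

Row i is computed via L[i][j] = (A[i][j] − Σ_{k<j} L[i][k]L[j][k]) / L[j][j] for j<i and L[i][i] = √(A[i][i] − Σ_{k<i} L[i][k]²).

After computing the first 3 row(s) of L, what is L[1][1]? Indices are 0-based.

L[1][1] = 3

Step 1: L[0][0] = √(1) = 1.
  L[1][0] = (3) / L[0][0] = 3.
Step 2: L[1][1] = √(9) = 3.
  L[2][0] = (1) / L[0][0] = 1.
  L[2][1] = (-3) / L[1][1] = -1.
Step 3: L[2][2] = √(1) = 1.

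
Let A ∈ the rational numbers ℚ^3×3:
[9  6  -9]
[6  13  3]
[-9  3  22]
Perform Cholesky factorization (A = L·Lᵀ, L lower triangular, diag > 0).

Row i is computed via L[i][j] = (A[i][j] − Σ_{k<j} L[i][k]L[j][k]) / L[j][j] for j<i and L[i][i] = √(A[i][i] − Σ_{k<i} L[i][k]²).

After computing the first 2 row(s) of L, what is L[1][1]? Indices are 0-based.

L[1][1] = 3

Step 1: L[0][0] = √(9) = 3.
  L[1][0] = (6) / L[0][0] = 2.
Step 2: L[1][1] = √(9) = 3.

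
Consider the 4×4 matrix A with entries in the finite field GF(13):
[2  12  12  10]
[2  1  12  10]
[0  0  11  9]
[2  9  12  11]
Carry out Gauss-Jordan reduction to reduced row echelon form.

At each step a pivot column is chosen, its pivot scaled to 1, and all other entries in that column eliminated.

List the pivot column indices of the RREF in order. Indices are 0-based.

step 1: normalize row 0 (÷2) = (1, 6, 6, 5)
  row 1: subtract 2×row0 = (0, 2, 0, 0)
  row 3: subtract 2×row0 = (0, 10, 0, 1)
step 2: normalize row 1 (÷2) = (0, 1, 0, 0)
  row 0: subtract 6×row1 = (1, 0, 6, 5)
  row 3: subtract 10×row1 = (0, 0, 0, 1)
step 3: normalize row 2 (÷11) = (0, 0, 1, 2)
  row 0: subtract 6×row2 = (1, 0, 0, 6)
step 4: normalize row 3 (÷1) = (0, 0, 0, 1)
  row 0: subtract 6×row3 = (1, 0, 0, 0)
  row 2: subtract 2×row3 = (0, 0, 1, 0)

pivot columns: 0, 1, 2, 3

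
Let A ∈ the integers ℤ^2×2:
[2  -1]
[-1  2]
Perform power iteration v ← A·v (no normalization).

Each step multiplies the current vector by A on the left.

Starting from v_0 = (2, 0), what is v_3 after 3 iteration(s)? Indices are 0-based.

v_0 = (2, 0).
v_1 = A·v_0 = (4, -2).
v_2 = A·v_1 = (10, -8).
v_3 = A·v_2 = (28, -26).

v_3 = (28, -26)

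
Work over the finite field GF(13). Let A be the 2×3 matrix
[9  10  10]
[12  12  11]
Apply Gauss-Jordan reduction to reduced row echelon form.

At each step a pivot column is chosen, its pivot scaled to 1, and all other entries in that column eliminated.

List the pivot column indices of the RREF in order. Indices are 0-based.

pivot columns: 0, 1

step 1: normalize row 0 (÷9) = (1, 4, 4)
  row 1: subtract 12×row0 = (0, 3, 2)
step 2: normalize row 1 (÷3) = (0, 1, 5)
  row 0: subtract 4×row1 = (1, 0, 10)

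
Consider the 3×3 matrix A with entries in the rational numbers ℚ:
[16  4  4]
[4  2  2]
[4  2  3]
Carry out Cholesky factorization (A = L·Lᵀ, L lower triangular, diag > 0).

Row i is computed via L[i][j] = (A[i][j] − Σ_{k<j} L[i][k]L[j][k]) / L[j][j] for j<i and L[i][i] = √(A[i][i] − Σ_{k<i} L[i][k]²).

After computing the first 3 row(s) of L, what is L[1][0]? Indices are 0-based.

L[1][0] = 1

Step 1: L[0][0] = √(16) = 4.
  L[1][0] = (4) / L[0][0] = 1.
Step 2: L[1][1] = √(1) = 1.
  L[2][0] = (4) / L[0][0] = 1.
  L[2][1] = (1) / L[1][1] = 1.
Step 3: L[2][2] = √(1) = 1.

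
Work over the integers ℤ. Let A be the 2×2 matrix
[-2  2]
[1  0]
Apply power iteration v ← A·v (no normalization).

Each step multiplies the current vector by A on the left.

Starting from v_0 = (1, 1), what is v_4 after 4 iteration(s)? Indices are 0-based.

v_4 = (12, -4)

v_0 = (1, 1).
v_1 = A·v_0 = (0, 1).
v_2 = A·v_1 = (2, 0).
v_3 = A·v_2 = (-4, 2).
v_4 = A·v_3 = (12, -4).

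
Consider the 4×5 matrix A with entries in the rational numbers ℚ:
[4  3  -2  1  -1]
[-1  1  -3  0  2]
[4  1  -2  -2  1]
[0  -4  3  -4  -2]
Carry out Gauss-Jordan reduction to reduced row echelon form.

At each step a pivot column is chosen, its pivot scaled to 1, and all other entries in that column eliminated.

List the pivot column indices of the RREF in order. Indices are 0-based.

pivot(0,0)=4: scale R0 → (1, 3/4, -1/2, 1/4, -1/4)
  clear (1,0): R1 −= (-1)R0 → (0, 7/4, -7/2, 1/4, 7/4)
  clear (2,0): R2 −= (4)R0 → (0, -2, 0, -3, 2)
pivot(1,1)=7/4: scale R1 → (0, 1, -2, 1/7, 1)
  clear (0,1): R0 −= (3/4)R1 → (1, 0, 1, 1/7, -1)
  clear (2,1): R2 −= (-2)R1 → (0, 0, -4, -19/7, 4)
  clear (3,1): R3 −= (-4)R1 → (0, 0, -5, -24/7, 2)
pivot(2,2)=-4: scale R2 → (0, 0, 1, 19/28, -1)
  clear (0,2): R0 −= (1)R2 → (1, 0, 0, -15/28, 0)
  clear (1,2): R1 −= (-2)R2 → (0, 1, 0, 3/2, -1)
  clear (3,2): R3 −= (-5)R2 → (0, 0, 0, -1/28, -3)
pivot(3,3)=-1/28: scale R3 → (0, 0, 0, 1, 84)
  clear (0,3): R0 −= (-15/28)R3 → (1, 0, 0, 0, 45)
  clear (1,3): R1 −= (3/2)R3 → (0, 1, 0, 0, -127)
  clear (2,3): R2 −= (19/28)R3 → (0, 0, 1, 0, -58)

pivot columns: 0, 1, 2, 3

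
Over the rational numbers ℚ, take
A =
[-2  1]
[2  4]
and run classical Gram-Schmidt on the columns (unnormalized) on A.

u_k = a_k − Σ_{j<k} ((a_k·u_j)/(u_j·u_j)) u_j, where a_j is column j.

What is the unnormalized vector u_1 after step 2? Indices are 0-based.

u_1 = (5/2, 5/2)

Step 1: u_0 = a_0 = (-2, 2).
Step 2: u_1 = a_1 − (3/4)·u_0 = (5/2, 5/2).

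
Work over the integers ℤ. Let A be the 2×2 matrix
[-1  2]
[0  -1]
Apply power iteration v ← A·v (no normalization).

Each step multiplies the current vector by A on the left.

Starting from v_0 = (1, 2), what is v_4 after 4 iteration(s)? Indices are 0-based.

v_0 = (1, 2).
v_1 = A·v_0 = (3, -2).
v_2 = A·v_1 = (-7, 2).
v_3 = A·v_2 = (11, -2).
v_4 = A·v_3 = (-15, 2).

v_4 = (-15, 2)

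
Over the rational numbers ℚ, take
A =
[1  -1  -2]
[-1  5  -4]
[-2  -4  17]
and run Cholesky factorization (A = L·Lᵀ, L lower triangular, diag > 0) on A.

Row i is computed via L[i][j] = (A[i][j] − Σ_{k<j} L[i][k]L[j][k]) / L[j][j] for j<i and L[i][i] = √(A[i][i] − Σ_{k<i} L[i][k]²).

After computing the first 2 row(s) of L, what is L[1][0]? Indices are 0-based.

Step 1: L[0][0] = √(1) = 1.
  L[1][0] = (-1) / L[0][0] = -1.
Step 2: L[1][1] = √(4) = 2.

L[1][0] = -1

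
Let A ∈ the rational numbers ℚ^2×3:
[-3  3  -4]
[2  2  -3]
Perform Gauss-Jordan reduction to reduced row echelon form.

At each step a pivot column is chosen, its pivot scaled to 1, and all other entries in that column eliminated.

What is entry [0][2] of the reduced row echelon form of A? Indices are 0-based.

step 1: normalize row 0 (÷-3) = (1, -1, 4/3)
  row 1: subtract 2×row0 = (0, 4, -17/3)
step 2: normalize row 1 (÷4) = (0, 1, -17/12)
  row 0: subtract -1×row1 = (1, 0, -1/12)

M[0][2] = -1/12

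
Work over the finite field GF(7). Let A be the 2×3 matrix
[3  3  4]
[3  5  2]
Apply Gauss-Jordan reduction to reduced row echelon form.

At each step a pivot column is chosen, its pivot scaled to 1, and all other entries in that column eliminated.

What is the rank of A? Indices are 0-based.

rank = 2

step 1: normalize row 0 (÷3) = (1, 1, 6)
  row 1: subtract 3×row0 = (0, 2, 5)
step 2: normalize row 1 (÷2) = (0, 1, 6)
  row 0: subtract 1×row1 = (1, 0, 0)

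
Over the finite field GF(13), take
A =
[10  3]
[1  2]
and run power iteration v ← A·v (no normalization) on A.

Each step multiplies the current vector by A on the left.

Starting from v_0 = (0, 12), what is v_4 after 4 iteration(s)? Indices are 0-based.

v_4 = (5, 0)

v_0 = (0, 12).
v_1 = A·v_0 = (10, 11).
v_2 = A·v_1 = (3, 6).
v_3 = A·v_2 = (9, 2).
v_4 = A·v_3 = (5, 0).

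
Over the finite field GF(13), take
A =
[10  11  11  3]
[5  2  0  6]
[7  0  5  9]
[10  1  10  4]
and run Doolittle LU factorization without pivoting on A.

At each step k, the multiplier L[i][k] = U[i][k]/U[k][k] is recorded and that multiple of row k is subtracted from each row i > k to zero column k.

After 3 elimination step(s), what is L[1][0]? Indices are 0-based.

L[1][0] = 7

Step 1: pivot at (0,0) is 10.
  row1 ← row1 − (7)·row0  ⇒  L[1][0]=7, U row1=(0, 3, 1, 11)
  row2 ← row2 − (2)·row0  ⇒  L[2][0]=2, U row2=(0, 4, 9, 3)
  row3 ← row3 − (1)·row0  ⇒  L[3][0]=1, U row3=(0, 3, 12, 1)
Step 2: pivot at (1,1) is 3.
  row2 ← row2 − (10)·row1  ⇒  L[2][1]=10, U row2=(0, 0, 12, 10)
  row3 ← row3 − (1)·row1  ⇒  L[3][1]=1, U row3=(0, 0, 11, 3)
Step 3: pivot at (2,2) is 12.
  row3 ← row3 − (2)·row2  ⇒  L[3][2]=2, U row3=(0, 0, 0, 9)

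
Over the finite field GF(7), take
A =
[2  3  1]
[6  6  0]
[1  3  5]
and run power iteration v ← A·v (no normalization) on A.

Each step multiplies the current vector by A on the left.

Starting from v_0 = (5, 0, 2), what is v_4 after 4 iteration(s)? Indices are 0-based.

v_4 = (6, 2, 1)

v_0 = (5, 0, 2).
v_1 = A·v_0 = (5, 2, 1).
v_2 = A·v_1 = (3, 0, 2).
v_3 = A·v_2 = (1, 4, 6).
v_4 = A·v_3 = (6, 2, 1).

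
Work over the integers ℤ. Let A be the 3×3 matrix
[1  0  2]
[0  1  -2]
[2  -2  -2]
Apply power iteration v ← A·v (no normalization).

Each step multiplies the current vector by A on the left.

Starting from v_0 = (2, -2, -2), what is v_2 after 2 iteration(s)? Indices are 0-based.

v_2 = (22, -22, -32)

v_0 = (2, -2, -2).
v_1 = A·v_0 = (-2, 2, 12).
v_2 = A·v_1 = (22, -22, -32).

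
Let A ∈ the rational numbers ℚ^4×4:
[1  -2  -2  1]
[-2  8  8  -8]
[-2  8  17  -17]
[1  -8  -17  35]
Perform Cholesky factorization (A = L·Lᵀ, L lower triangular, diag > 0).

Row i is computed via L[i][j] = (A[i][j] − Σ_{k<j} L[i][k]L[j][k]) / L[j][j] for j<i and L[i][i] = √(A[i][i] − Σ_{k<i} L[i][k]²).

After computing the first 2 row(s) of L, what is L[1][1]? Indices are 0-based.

Step 1: L[0][0] = √(1) = 1.
  L[1][0] = (-2) / L[0][0] = -2.
Step 2: L[1][1] = √(4) = 2.

L[1][1] = 2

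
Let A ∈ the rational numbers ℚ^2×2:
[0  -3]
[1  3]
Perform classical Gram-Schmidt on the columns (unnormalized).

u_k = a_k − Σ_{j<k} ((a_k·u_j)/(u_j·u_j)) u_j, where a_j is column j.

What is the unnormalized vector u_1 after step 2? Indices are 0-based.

Step 1: u_0 = a_0 = (0, 1).
Step 2: u_1 = a_1 − (3)·u_0 = (-3, 0).

u_1 = (-3, 0)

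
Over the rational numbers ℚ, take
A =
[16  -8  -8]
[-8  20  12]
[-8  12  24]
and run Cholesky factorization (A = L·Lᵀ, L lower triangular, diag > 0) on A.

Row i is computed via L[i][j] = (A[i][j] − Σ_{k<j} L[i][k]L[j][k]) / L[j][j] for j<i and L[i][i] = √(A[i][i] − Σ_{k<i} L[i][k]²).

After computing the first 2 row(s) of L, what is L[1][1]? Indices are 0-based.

Step 1: L[0][0] = √(16) = 4.
  L[1][0] = (-8) / L[0][0] = -2.
Step 2: L[1][1] = √(16) = 4.

L[1][1] = 4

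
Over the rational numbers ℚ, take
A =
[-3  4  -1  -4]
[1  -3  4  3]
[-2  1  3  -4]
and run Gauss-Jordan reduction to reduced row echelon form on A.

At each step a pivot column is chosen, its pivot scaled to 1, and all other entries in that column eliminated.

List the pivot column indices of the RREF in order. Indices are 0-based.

step 1: normalize row 0 (÷-3) = (1, -4/3, 1/3, 4/3)
  row 1: subtract 1×row0 = (0, -5/3, 11/3, 5/3)
  row 2: subtract -2×row0 = (0, -5/3, 11/3, -4/3)
step 2: normalize row 1 (÷-5/3) = (0, 1, -11/5, -1)
  row 0: subtract -4/3×row1 = (1, 0, -13/5, 0)
  row 2: subtract -5/3×row1 = (0, 0, 0, -3)
skip col 2 (zero from row 2)
step 3: normalize row 2 (÷-3) = (0, 0, 0, 1)
  row 1: subtract -1×row2 = (0, 1, -11/5, 0)

pivot columns: 0, 1, 3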